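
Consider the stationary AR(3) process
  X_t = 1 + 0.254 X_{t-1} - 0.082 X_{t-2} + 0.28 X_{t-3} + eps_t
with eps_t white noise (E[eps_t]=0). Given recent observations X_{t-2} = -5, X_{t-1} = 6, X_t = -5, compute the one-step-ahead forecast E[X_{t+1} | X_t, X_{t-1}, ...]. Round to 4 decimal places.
E[X_{t+1} \mid \mathcal F_t] = -2.1620

For an AR(p) model X_t = c + sum_i phi_i X_{t-i} + eps_t, the
one-step-ahead conditional mean is
  E[X_{t+1} | X_t, ...] = c + sum_i phi_i X_{t+1-i}.
Substitute known values:
  E[X_{t+1} | ...] = 1 + (0.254) * (-5) + (-0.082) * (6) + (0.28) * (-5)
                   = -2.1620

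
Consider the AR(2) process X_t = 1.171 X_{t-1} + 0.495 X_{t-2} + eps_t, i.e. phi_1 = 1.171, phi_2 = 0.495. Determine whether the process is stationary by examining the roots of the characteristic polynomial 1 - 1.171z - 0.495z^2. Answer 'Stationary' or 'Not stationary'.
\text{Not stationary}

The AR(p) characteristic polynomial is P(z) = 1 - 1.171z - 0.495z^2.
Stationarity requires all roots to lie outside the unit circle, i.e. |z| > 1 for every root.
Set 1 + (-1.171) z + (-0.495) z^2 = 0, i.e. a z^2 + b z + c = 0 with a = -0.495, b = -1.171, c = 1.
Discriminant D = b^2 - 4ac = (-1.171)^2 - 4*(-0.495)*1 = 1.371241 - (-1.98) = 3.351241.
D >= 0, so the roots are real: z = (-b +/- sqrt(D)) / (2a) = (1.171 +/- 1.83064) / (-0.99).
  z_1 = (1.171 + 1.83064) / (-0.99) = -3.032,   |z_1| = 3.032.
  z_2 = (1.171 - 1.83064) / (-0.99) = 0.6663,   |z_2| = 0.6663.
Moduli of all roots: 3.0320, 0.6663.
All moduli strictly greater than 1? No.
Verdict: Not stationary.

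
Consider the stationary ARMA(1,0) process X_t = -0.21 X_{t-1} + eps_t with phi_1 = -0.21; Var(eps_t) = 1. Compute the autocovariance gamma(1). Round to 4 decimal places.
\gamma(1) = -0.2197

Multiply the model equation by X_{t-k} and take expectations. With theta_0 = psi_0 = 1 and psi_j the MA(infinity) weights, this gives
  gamma(k) - sum_i phi_i gamma(k-i) = c_k,
  c_k = sigma^2 * sum_{j=k..q} theta_j psi_{j-k}   (c_k = 0 for k > q),
using gamma(-m) = gamma(m).
Pure AR (q = 0): c_0 = sigma^2 = 1, c_k = 0 for k >= 1.
Equations for k = 0 and k = 1 (AR order 1):
  gamma(0) = phi_1 gamma(1) + c_0
  gamma(1) = phi_1 gamma(0) + c_1
Substituting the second into the first: gamma(0) (1 - phi_1^2) = c_0 + phi_1 c_1, so
  gamma(0) = c_0 / (1 - phi_1^2) = 1 / (1 - (-0.21)^2) = 1 / 0.9559 = 1.046135.
  gamma(1) = phi_1 gamma(0) = (-0.21)(1.046135) = -0.219688.
Therefore gamma(1) = -0.2197 (to 4 decimal places).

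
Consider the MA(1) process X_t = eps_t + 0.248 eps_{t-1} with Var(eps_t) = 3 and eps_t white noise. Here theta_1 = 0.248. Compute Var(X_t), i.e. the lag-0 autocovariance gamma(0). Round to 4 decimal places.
\gamma(0) = 3.1845

For an MA(q) process X_t = eps_t + sum_i theta_i eps_{t-i} with
Var(eps_t) = sigma^2, the variance is
  gamma(0) = sigma^2 * (1 + sum_i theta_i^2).
  sum_i theta_i^2 = (0.248)^2 = 0.061504.
  gamma(0) = 3 * (1 + 0.061504) = 3 * 1.061504 = 3.184512, which rounds to 3.1845.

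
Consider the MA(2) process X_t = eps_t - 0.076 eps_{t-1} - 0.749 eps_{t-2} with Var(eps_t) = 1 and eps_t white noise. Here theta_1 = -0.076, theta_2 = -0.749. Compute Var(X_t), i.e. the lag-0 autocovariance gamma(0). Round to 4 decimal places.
\gamma(0) = 1.5668

For an MA(q) process X_t = eps_t + sum_i theta_i eps_{t-i} with
Var(eps_t) = sigma^2, the variance is
  gamma(0) = sigma^2 * (1 + sum_i theta_i^2).
  sum_i theta_i^2 = (-0.076)^2 + (-0.749)^2 = 0.005776 + 0.561001 = 0.566777.
  gamma(0) = 1 * (1 + 0.566777) = 1 * 1.566777 = 1.566777, which rounds to 1.5668.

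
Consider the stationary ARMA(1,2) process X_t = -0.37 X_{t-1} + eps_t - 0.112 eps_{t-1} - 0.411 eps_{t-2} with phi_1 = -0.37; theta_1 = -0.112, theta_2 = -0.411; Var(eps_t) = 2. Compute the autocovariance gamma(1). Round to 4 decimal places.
\gamma(1) = -0.7861

Multiply the model equation by X_{t-k} and take expectations. With theta_0 = psi_0 = 1 and psi_j the MA(infinity) weights, this gives
  gamma(k) - sum_i phi_i gamma(k-i) = c_k,
  c_k = sigma^2 * sum_{j=k..q} theta_j psi_{j-k}   (c_k = 0 for k > q),
using gamma(-m) = gamma(m).
psi-weights needed (psi_j = theta_j + sum_i phi_i psi_{j-i}):
  psi_1 = theta_1 + phi_1 = -0.112 + (-0.37) = -0.482
  psi_2 = theta_2 + phi_1 psi_1 = -0.411 + (-0.37)(-0.482) = -0.23266
Right-hand sides:
  c_0 = sigma^2 (1 + theta_1 psi_1 + theta_2 psi_2) = 2 * (1 + (-0.112)(-0.482) + (-0.411)(-0.23266)) = 2 * 1.149607 = 2.299215
  c_1 = sigma^2 (theta_1 + theta_2 psi_1) = 2 * (-0.112 + (-0.411)(-0.482)) = 0.172204
  c_2 = sigma^2 theta_2 = 2 * (-0.411) = -0.822
Equations for k = 0 and k = 1 (AR order 1):
  gamma(0) = phi_1 gamma(1) + c_0
  gamma(1) = phi_1 gamma(0) + c_1
Substituting the second into the first: gamma(0) (1 - phi_1^2) = c_0 + phi_1 c_1, so
  gamma(0) = (c_0 + phi_1 c_1) / (1 - phi_1^2) = (2.299215 + (-0.37)(0.172204)) / (1 - (-0.37)^2) = 2.235499 / 0.8631 = 2.590081.
  gamma(1) = phi_1 gamma(0) + c_1 = (-0.37)(2.590081) + (0.172204) = -0.786126.
Therefore gamma(1) = -0.7861 (to 4 decimal places).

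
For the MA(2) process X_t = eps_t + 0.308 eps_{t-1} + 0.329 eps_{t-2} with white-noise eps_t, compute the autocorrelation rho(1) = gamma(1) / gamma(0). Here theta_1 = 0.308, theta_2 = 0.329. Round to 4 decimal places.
\rho(1) = 0.3402

For an MA(q) process with theta_0 = 1, the autocovariance is
  gamma(k) = sigma^2 * sum_{i=0..q-k} theta_i * theta_{i+k},
and rho(k) = gamma(k) / gamma(0). Sigma^2 cancels.
  numerator   = (1)*(0.308) + (0.308)*(0.329) = 0.409332.
  denominator = (1)^2 + (0.308)^2 + (0.329)^2 = 1.203105.
  rho(1) = 0.409332 / 1.203105 = 0.3402.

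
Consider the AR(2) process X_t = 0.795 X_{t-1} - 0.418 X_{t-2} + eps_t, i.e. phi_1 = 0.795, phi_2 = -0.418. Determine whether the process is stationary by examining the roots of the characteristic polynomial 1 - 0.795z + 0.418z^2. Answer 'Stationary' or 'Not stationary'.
\text{Stationary}

The AR(p) characteristic polynomial is P(z) = 1 - 0.795z + 0.418z^2.
Stationarity requires all roots to lie outside the unit circle, i.e. |z| > 1 for every root.
Set 1 + (-0.795) z + (0.418) z^2 = 0, i.e. a z^2 + b z + c = 0 with a = 0.418, b = -0.795, c = 1.
Discriminant D = b^2 - 4ac = (-0.795)^2 - 4*(0.418)*1 = 0.632025 - (1.672) = -1.039975.
D < 0, so the roots are the complex-conjugate pair z = (-b +/- i sqrt(-D)) / (2a) = 0.951 +/- 1.2198i.
For a conjugate pair |z|^2 = z * conj(z) = (product of roots) = c/a = 1/(0.418) = 2.392344, so |z| = sqrt(2.392344) = 1.5467 for both roots.
Moduli of all roots: 1.5467, 1.5467.
All moduli strictly greater than 1? Yes.
Verdict: Stationary.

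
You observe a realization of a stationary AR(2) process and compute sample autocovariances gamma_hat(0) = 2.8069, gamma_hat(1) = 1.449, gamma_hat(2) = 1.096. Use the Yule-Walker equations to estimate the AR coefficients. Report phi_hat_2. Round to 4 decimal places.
\hat\phi_{2} = 0.1690

The Yule-Walker equations for an AR(p) process read, in matrix form,
  Gamma_p phi = r_p,   with   (Gamma_p)_{ij} = gamma(|i - j|),
                       (r_p)_i = gamma(i),   i,j = 1..p.
Substitute the sample gammas (Toeplitz matrix and right-hand side of size 2):
  Gamma_p = [[2.8069, 1.449], [1.449, 2.8069]]
  r_p     = [1.449, 1.096]
Written out:
  2.8069 phi_1 + 1.449 phi_2 = 1.449
  1.449 phi_1 + 2.8069 phi_2 = 1.096
Solve by Cramer's rule:
  det = gamma(0)^2 - gamma(1)^2 = (2.8069)^2 - (1.449)^2 = 7.87868761 - 2.099601 = 5.77908661
  phi_hat_1 = [gamma(1) gamma(0) - gamma(1) gamma(2)] / det = [(1.449)(2.8069) - (1.449)(1.096)] / 5.77908661 = 2.4790941 / 5.77908661 = 0.429
  phi_hat_2 = [gamma(0) gamma(2) - gamma(1)^2] / det = [(2.8069)(1.096) - (1.449)^2] / 5.77908661 = 0.9767614 / 5.77908661 = 0.169
So phi_hat = [0.4290, 0.1690].
Therefore phi_hat_2 = 0.1690.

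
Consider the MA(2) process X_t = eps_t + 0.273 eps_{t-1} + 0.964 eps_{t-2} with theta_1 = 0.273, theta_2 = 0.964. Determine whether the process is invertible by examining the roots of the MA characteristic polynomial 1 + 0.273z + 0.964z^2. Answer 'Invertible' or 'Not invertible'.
\text{Invertible}

The MA(q) characteristic polynomial is P(z) = 1 + 0.273z + 0.964z^2.
Invertibility requires all roots to lie outside the unit circle, i.e. |z| > 1 for every root.
Set 1 + (0.273) z + (0.964) z^2 = 0, i.e. a z^2 + b z + c = 0 with a = 0.964, b = 0.273, c = 1.
Discriminant D = b^2 - 4ac = (0.273)^2 - 4*(0.964)*1 = 0.074529 - (3.856) = -3.781471.
D < 0, so the roots are the complex-conjugate pair z = (-b +/- i sqrt(-D)) / (2a) = -0.1416 +/- 1.0086i.
For a conjugate pair |z|^2 = z * conj(z) = (product of roots) = c/a = 1/(0.964) = 1.037344, so |z| = sqrt(1.037344) = 1.0185 for both roots.
Moduli of all roots: 1.0185, 1.0185.
All moduli strictly greater than 1? Yes.
Verdict: Invertible.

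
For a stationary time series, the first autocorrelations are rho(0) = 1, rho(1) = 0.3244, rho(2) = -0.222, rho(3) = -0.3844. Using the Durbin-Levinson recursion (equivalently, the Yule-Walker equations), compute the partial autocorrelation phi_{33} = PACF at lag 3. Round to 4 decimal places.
\phi_{33} = -0.2160

The PACF at lag k is phi_{kk}, the last component of the solution
to the Yule-Walker system G_k phi = r_k where
  (G_k)_{ij} = rho(|i - j|), (r_k)_i = rho(i), i,j = 1..k.
Equivalently, Durbin-Levinson gives phi_{kk} iteratively:
  phi_{11} = rho(1)
  phi_{kk} = [rho(k) - sum_{j=1..k-1} phi_{k-1,j} rho(k-j)]
            / [1 - sum_{j=1..k-1} phi_{k-1,j} rho(j)],
  phi_{k,j} = phi_{k-1,j} - phi_{kk} phi_{k-1,k-j},  j = 1..k-1.
Step k = 1:
  phi_11 = rho(1) = 0.3244.
Step k = 2:
  phi_22 = [rho(2) - phi_11 rho(1)] / [1 - phi_11 rho(1)] = [-0.222 - (0.3244)(0.3244)] / [1 - (0.3244)(0.3244)]
         = -0.32723536 / 0.89476464 = -0.365722.
  Update: phi_21 = phi_11 - phi_22 phi_11 = 0.3244 - (-0.365722)(0.3244) = 0.44304.
Step k = 3:
  phi_33 = [rho(3) - phi_21 rho(2) - phi_22 rho(1)] / [1 - phi_21 rho(1) - phi_22 rho(2)]
    numerator   = -0.3844 - (0.44304)(-0.222) - (-0.365722)(0.3244) = -0.16740475
    denominator = 1 - (0.44304)(0.3244) - (-0.365722)(-0.222) = 0.77508738
  phi_33 = -0.16740475 / 0.77508738 = -0.216.
Therefore phi_{33} = -0.2160.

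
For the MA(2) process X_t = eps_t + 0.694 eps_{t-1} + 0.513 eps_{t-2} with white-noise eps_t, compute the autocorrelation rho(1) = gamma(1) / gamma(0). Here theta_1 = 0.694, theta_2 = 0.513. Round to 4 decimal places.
\rho(1) = 0.6018

For an MA(q) process with theta_0 = 1, the autocovariance is
  gamma(k) = sigma^2 * sum_{i=0..q-k} theta_i * theta_{i+k},
and rho(k) = gamma(k) / gamma(0). Sigma^2 cancels.
  numerator   = (1)*(0.694) + (0.694)*(0.513) = 1.050022.
  denominator = (1)^2 + (0.694)^2 + (0.513)^2 = 1.744805.
  rho(1) = 1.050022 / 1.744805 = 0.6018.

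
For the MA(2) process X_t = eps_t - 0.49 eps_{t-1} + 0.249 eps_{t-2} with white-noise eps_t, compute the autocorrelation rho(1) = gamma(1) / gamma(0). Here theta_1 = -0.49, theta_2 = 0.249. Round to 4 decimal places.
\rho(1) = -0.4700

For an MA(q) process with theta_0 = 1, the autocovariance is
  gamma(k) = sigma^2 * sum_{i=0..q-k} theta_i * theta_{i+k},
and rho(k) = gamma(k) / gamma(0). Sigma^2 cancels.
  numerator   = (1)*(-0.49) + (-0.49)*(0.249) = -0.61201.
  denominator = (1)^2 + (-0.49)^2 + (0.249)^2 = 1.302101.
  rho(1) = -0.61201 / 1.302101 = -0.4700.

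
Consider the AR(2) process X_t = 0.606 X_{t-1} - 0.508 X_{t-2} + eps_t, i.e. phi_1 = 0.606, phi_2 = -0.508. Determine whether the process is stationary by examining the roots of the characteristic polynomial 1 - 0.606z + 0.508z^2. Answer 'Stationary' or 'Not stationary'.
\text{Stationary}

The AR(p) characteristic polynomial is P(z) = 1 - 0.606z + 0.508z^2.
Stationarity requires all roots to lie outside the unit circle, i.e. |z| > 1 for every root.
Set 1 + (-0.606) z + (0.508) z^2 = 0, i.e. a z^2 + b z + c = 0 with a = 0.508, b = -0.606, c = 1.
Discriminant D = b^2 - 4ac = (-0.606)^2 - 4*(0.508)*1 = 0.367236 - (2.032) = -1.664764.
D < 0, so the roots are the complex-conjugate pair z = (-b +/- i sqrt(-D)) / (2a) = 0.5965 +/- 1.2699i.
For a conjugate pair |z|^2 = z * conj(z) = (product of roots) = c/a = 1/(0.508) = 1.968504, so |z| = sqrt(1.968504) = 1.403 for both roots.
Moduli of all roots: 1.4030, 1.4030.
All moduli strictly greater than 1? Yes.
Verdict: Stationary.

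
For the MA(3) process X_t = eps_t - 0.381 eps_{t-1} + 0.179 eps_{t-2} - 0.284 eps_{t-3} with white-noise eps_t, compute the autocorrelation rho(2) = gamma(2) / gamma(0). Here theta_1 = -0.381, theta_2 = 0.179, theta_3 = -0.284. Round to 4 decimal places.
\rho(2) = 0.2283

For an MA(q) process with theta_0 = 1, the autocovariance is
  gamma(k) = sigma^2 * sum_{i=0..q-k} theta_i * theta_{i+k},
and rho(k) = gamma(k) / gamma(0). Sigma^2 cancels.
  numerator   = (1)*(0.179) + (-0.381)*(-0.284) = 0.287204.
  denominator = (1)^2 + (-0.381)^2 + (0.179)^2 + (-0.284)^2 = 1.257858.
  rho(2) = 0.287204 / 1.257858 = 0.2283.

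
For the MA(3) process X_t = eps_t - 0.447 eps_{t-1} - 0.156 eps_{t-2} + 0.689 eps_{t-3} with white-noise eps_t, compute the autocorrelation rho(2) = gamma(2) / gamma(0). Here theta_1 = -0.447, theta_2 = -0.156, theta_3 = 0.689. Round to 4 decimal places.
\rho(2) = -0.2731

For an MA(q) process with theta_0 = 1, the autocovariance is
  gamma(k) = sigma^2 * sum_{i=0..q-k} theta_i * theta_{i+k},
and rho(k) = gamma(k) / gamma(0). Sigma^2 cancels.
  numerator   = (1)*(-0.156) + (-0.447)*(0.689) = -0.463983.
  denominator = (1)^2 + (-0.447)^2 + (-0.156)^2 + (0.689)^2 = 1.698866.
  rho(2) = -0.463983 / 1.698866 = -0.2731.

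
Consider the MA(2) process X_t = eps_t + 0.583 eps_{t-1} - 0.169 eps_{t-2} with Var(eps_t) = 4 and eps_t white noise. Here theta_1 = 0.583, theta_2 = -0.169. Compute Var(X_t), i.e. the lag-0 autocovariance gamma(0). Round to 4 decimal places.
\gamma(0) = 5.4738

For an MA(q) process X_t = eps_t + sum_i theta_i eps_{t-i} with
Var(eps_t) = sigma^2, the variance is
  gamma(0) = sigma^2 * (1 + sum_i theta_i^2).
  sum_i theta_i^2 = (0.583)^2 + (-0.169)^2 = 0.339889 + 0.028561 = 0.36845.
  gamma(0) = 4 * (1 + 0.36845) = 4 * 1.36845 = 5.4738.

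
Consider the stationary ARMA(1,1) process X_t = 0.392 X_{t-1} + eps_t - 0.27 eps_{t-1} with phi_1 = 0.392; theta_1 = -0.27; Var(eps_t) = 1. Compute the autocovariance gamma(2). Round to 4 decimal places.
\gamma(2) = 0.0505

Multiply the model equation by X_{t-k} and take expectations. With theta_0 = psi_0 = 1 and psi_j the MA(infinity) weights, this gives
  gamma(k) - sum_i phi_i gamma(k-i) = c_k,
  c_k = sigma^2 * sum_{j=k..q} theta_j psi_{j-k}   (c_k = 0 for k > q),
using gamma(-m) = gamma(m).
psi-weights needed (psi_j = theta_j + sum_i phi_i psi_{j-i}):
  psi_1 = theta_1 + phi_1 = -0.27 + (0.392) = 0.122
Right-hand sides:
  c_0 = sigma^2 (1 + theta_1 psi_1) = 1 * (1 + (-0.27)(0.122)) = 1 * 0.96706 = 0.96706
  c_1 = sigma^2 theta_1 = 1 * (-0.27) = -0.27
  c_2 = 0
Equations for k = 0 and k = 1 (AR order 1):
  gamma(0) = phi_1 gamma(1) + c_0
  gamma(1) = phi_1 gamma(0) + c_1
Substituting the second into the first: gamma(0) (1 - phi_1^2) = c_0 + phi_1 c_1, so
  gamma(0) = (c_0 + phi_1 c_1) / (1 - phi_1^2) = (0.96706 + (0.392)(-0.27)) / (1 - (0.392)^2) = 0.86122 / 0.846336 = 1.017586.
  gamma(1) = phi_1 gamma(0) + c_1 = (0.392)(1.017586) + (-0.27) = 0.128894.
For k = 2 (> q): gamma(2) = phi_1 gamma(1) = (0.392)(0.128894) = 0.050526.
Therefore gamma(2) = 0.0505 (to 4 decimal places).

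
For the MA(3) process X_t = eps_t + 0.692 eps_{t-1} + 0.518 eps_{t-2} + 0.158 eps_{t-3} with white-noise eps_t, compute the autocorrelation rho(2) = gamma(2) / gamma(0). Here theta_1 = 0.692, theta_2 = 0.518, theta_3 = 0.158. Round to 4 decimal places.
\rho(2) = 0.3540

For an MA(q) process with theta_0 = 1, the autocovariance is
  gamma(k) = sigma^2 * sum_{i=0..q-k} theta_i * theta_{i+k},
and rho(k) = gamma(k) / gamma(0). Sigma^2 cancels.
  numerator   = (1)*(0.518) + (0.692)*(0.158) = 0.627336.
  denominator = (1)^2 + (0.692)^2 + (0.518)^2 + (0.158)^2 = 1.772152.
  rho(2) = 0.627336 / 1.772152 = 0.3540.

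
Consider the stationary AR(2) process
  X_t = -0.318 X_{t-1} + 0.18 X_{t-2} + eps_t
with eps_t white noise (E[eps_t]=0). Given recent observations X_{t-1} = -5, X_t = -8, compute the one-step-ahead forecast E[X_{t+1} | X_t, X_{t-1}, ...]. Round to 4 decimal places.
E[X_{t+1} \mid \mathcal F_t] = 1.6440

For an AR(p) model X_t = c + sum_i phi_i X_{t-i} + eps_t, the
one-step-ahead conditional mean is
  E[X_{t+1} | X_t, ...] = c + sum_i phi_i X_{t+1-i}.
Substitute known values:
  E[X_{t+1} | ...] = (-0.318) * (-8) + (0.18) * (-5)
                   = 1.6440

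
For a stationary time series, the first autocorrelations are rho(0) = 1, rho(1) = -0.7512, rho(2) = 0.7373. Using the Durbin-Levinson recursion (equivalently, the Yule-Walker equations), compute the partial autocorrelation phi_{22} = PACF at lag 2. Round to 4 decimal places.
\phi_{22} = 0.3971

The PACF at lag k is phi_{kk}, the last component of the solution
to the Yule-Walker system G_k phi = r_k where
  (G_k)_{ij} = rho(|i - j|), (r_k)_i = rho(i), i,j = 1..k.
Equivalently, Durbin-Levinson gives phi_{kk} iteratively:
  phi_{11} = rho(1)
  phi_{kk} = [rho(k) - sum_{j=1..k-1} phi_{k-1,j} rho(k-j)]
            / [1 - sum_{j=1..k-1} phi_{k-1,j} rho(j)],
  phi_{k,j} = phi_{k-1,j} - phi_{kk} phi_{k-1,k-j},  j = 1..k-1.
Step k = 1:
  phi_11 = rho(1) = -0.7512.
Step k = 2:
  phi_22 = [rho(2) - phi_11 rho(1)] / [1 - phi_11 rho(1)] = [0.7373 - (-0.7512)(-0.7512)] / [1 - (-0.7512)(-0.7512)]
         = 0.17299856 / 0.43569856 = 0.3971.
Therefore phi_{22} = 0.3971.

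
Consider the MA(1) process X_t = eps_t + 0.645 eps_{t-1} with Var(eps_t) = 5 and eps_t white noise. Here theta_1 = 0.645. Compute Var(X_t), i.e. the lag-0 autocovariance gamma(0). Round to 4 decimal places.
\gamma(0) = 7.0801

For an MA(q) process X_t = eps_t + sum_i theta_i eps_{t-i} with
Var(eps_t) = sigma^2, the variance is
  gamma(0) = sigma^2 * (1 + sum_i theta_i^2).
  sum_i theta_i^2 = (0.645)^2 = 0.416025.
  gamma(0) = 5 * (1 + 0.416025) = 5 * 1.416025 = 7.080125, which rounds to 7.0801.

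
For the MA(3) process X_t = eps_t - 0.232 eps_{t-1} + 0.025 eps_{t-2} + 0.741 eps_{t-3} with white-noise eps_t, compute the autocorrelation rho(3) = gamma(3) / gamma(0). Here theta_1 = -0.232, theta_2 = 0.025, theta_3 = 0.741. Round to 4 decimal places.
\rho(3) = 0.4621

For an MA(q) process with theta_0 = 1, the autocovariance is
  gamma(k) = sigma^2 * sum_{i=0..q-k} theta_i * theta_{i+k},
and rho(k) = gamma(k) / gamma(0). Sigma^2 cancels.
  numerator   = (1)*(0.741) = 0.741.
  denominator = (1)^2 + (-0.232)^2 + (0.025)^2 + (0.741)^2 = 1.60353.
  rho(3) = 0.741 / 1.60353 = 0.4621.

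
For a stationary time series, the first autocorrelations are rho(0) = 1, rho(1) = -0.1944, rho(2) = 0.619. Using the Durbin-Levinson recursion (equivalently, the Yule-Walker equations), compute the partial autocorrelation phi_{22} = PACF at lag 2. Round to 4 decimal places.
\phi_{22} = 0.6040

The PACF at lag k is phi_{kk}, the last component of the solution
to the Yule-Walker system G_k phi = r_k where
  (G_k)_{ij} = rho(|i - j|), (r_k)_i = rho(i), i,j = 1..k.
Equivalently, Durbin-Levinson gives phi_{kk} iteratively:
  phi_{11} = rho(1)
  phi_{kk} = [rho(k) - sum_{j=1..k-1} phi_{k-1,j} rho(k-j)]
            / [1 - sum_{j=1..k-1} phi_{k-1,j} rho(j)],
  phi_{k,j} = phi_{k-1,j} - phi_{kk} phi_{k-1,k-j},  j = 1..k-1.
Step k = 1:
  phi_11 = rho(1) = -0.1944.
Step k = 2:
  phi_22 = [rho(2) - phi_11 rho(1)] / [1 - phi_11 rho(1)] = [0.619 - (-0.1944)(-0.1944)] / [1 - (-0.1944)(-0.1944)]
         = 0.58120864 / 0.96220864 = 0.604.
Therefore phi_{22} = 0.6040.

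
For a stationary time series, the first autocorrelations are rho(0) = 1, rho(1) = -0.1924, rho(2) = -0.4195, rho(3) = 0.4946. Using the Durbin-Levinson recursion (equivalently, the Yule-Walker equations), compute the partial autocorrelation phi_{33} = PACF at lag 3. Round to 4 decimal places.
\phi_{33} = 0.3810

The PACF at lag k is phi_{kk}, the last component of the solution
to the Yule-Walker system G_k phi = r_k where
  (G_k)_{ij} = rho(|i - j|), (r_k)_i = rho(i), i,j = 1..k.
Equivalently, Durbin-Levinson gives phi_{kk} iteratively:
  phi_{11} = rho(1)
  phi_{kk} = [rho(k) - sum_{j=1..k-1} phi_{k-1,j} rho(k-j)]
            / [1 - sum_{j=1..k-1} phi_{k-1,j} rho(j)],
  phi_{k,j} = phi_{k-1,j} - phi_{kk} phi_{k-1,k-j},  j = 1..k-1.
Step k = 1:
  phi_11 = rho(1) = -0.1924.
Step k = 2:
  phi_22 = [rho(2) - phi_11 rho(1)] / [1 - phi_11 rho(1)] = [-0.4195 - (-0.1924)(-0.1924)] / [1 - (-0.1924)(-0.1924)]
         = -0.45651776 / 0.96298224 = -0.474067.
  Update: phi_21 = phi_11 - phi_22 phi_11 = -0.1924 - (-0.474067)(-0.1924) = -0.28361.
Step k = 3:
  phi_33 = [rho(3) - phi_21 rho(2) - phi_22 rho(1)] / [1 - phi_21 rho(1) - phi_22 rho(2)]
    numerator   = 0.4946 - (-0.28361)(-0.4195) - (-0.474067)(-0.1924) = 0.28441501
    denominator = 1 - (-0.28361)(-0.1924) - (-0.474067)(-0.4195) = 0.7465624
  phi_33 = 0.28441501 / 0.7465624 = 0.381.
Therefore phi_{33} = 0.3810.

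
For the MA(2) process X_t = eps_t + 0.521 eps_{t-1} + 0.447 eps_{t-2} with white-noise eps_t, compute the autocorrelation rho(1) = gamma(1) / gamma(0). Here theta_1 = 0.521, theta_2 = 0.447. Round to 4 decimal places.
\rho(1) = 0.5124

For an MA(q) process with theta_0 = 1, the autocovariance is
  gamma(k) = sigma^2 * sum_{i=0..q-k} theta_i * theta_{i+k},
and rho(k) = gamma(k) / gamma(0). Sigma^2 cancels.
  numerator   = (1)*(0.521) + (0.521)*(0.447) = 0.753887.
  denominator = (1)^2 + (0.521)^2 + (0.447)^2 = 1.47125.
  rho(1) = 0.753887 / 1.47125 = 0.5124.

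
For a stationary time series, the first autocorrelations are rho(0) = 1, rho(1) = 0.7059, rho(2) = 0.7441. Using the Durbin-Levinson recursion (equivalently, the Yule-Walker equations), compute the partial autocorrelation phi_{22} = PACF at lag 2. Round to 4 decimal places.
\phi_{22} = 0.4899

The PACF at lag k is phi_{kk}, the last component of the solution
to the Yule-Walker system G_k phi = r_k where
  (G_k)_{ij} = rho(|i - j|), (r_k)_i = rho(i), i,j = 1..k.
Equivalently, Durbin-Levinson gives phi_{kk} iteratively:
  phi_{11} = rho(1)
  phi_{kk} = [rho(k) - sum_{j=1..k-1} phi_{k-1,j} rho(k-j)]
            / [1 - sum_{j=1..k-1} phi_{k-1,j} rho(j)],
  phi_{k,j} = phi_{k-1,j} - phi_{kk} phi_{k-1,k-j},  j = 1..k-1.
Step k = 1:
  phi_11 = rho(1) = 0.7059.
Step k = 2:
  phi_22 = [rho(2) - phi_11 rho(1)] / [1 - phi_11 rho(1)] = [0.7441 - (0.7059)(0.7059)] / [1 - (0.7059)(0.7059)]
         = 0.24580519 / 0.50170519 = 0.4899.
Therefore phi_{22} = 0.4899.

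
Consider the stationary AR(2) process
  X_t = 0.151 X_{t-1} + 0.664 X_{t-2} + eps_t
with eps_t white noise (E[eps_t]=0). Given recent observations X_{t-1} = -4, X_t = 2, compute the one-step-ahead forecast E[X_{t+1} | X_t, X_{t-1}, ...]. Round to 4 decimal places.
E[X_{t+1} \mid \mathcal F_t] = -2.3540

For an AR(p) model X_t = c + sum_i phi_i X_{t-i} + eps_t, the
one-step-ahead conditional mean is
  E[X_{t+1} | X_t, ...] = c + sum_i phi_i X_{t+1-i}.
Substitute known values:
  E[X_{t+1} | ...] = (0.151) * (2) + (0.664) * (-4)
                   = -2.3540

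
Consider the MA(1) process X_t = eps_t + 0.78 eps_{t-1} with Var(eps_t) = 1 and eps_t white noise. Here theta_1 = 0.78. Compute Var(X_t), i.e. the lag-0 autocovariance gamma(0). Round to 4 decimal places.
\gamma(0) = 1.6084

For an MA(q) process X_t = eps_t + sum_i theta_i eps_{t-i} with
Var(eps_t) = sigma^2, the variance is
  gamma(0) = sigma^2 * (1 + sum_i theta_i^2).
  sum_i theta_i^2 = (0.78)^2 = 0.6084.
  gamma(0) = 1 * (1 + 0.6084) = 1 * 1.6084 = 1.6084.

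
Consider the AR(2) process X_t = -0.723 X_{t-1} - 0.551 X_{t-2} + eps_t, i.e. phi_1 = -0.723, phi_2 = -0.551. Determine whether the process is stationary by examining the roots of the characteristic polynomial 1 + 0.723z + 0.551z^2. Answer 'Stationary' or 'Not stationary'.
\text{Stationary}

The AR(p) characteristic polynomial is P(z) = 1 + 0.723z + 0.551z^2.
Stationarity requires all roots to lie outside the unit circle, i.e. |z| > 1 for every root.
Set 1 + (0.723) z + (0.551) z^2 = 0, i.e. a z^2 + b z + c = 0 with a = 0.551, b = 0.723, c = 1.
Discriminant D = b^2 - 4ac = (0.723)^2 - 4*(0.551)*1 = 0.522729 - (2.204) = -1.681271.
D < 0, so the roots are the complex-conjugate pair z = (-b +/- i sqrt(-D)) / (2a) = -0.6561 +/- 1.1766i.
For a conjugate pair |z|^2 = z * conj(z) = (product of roots) = c/a = 1/(0.551) = 1.814882, so |z| = sqrt(1.814882) = 1.3472 for both roots.
Moduli of all roots: 1.3472, 1.3472.
All moduli strictly greater than 1? Yes.
Verdict: Stationary.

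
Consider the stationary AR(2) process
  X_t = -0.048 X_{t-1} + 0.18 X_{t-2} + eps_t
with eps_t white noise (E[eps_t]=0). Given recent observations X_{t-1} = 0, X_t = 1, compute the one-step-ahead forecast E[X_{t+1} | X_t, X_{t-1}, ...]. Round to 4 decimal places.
E[X_{t+1} \mid \mathcal F_t] = -0.0480

For an AR(p) model X_t = c + sum_i phi_i X_{t-i} + eps_t, the
one-step-ahead conditional mean is
  E[X_{t+1} | X_t, ...] = c + sum_i phi_i X_{t+1-i}.
Substitute known values:
  E[X_{t+1} | ...] = (-0.048) * (1) + (0.18) * (0)
                   = -0.0480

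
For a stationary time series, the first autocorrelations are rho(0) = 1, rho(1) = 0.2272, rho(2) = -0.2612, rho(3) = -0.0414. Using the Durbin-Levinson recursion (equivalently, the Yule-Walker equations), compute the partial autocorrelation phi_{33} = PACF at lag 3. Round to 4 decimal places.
\phi_{33} = 0.1331

The PACF at lag k is phi_{kk}, the last component of the solution
to the Yule-Walker system G_k phi = r_k where
  (G_k)_{ij} = rho(|i - j|), (r_k)_i = rho(i), i,j = 1..k.
Equivalently, Durbin-Levinson gives phi_{kk} iteratively:
  phi_{11} = rho(1)
  phi_{kk} = [rho(k) - sum_{j=1..k-1} phi_{k-1,j} rho(k-j)]
            / [1 - sum_{j=1..k-1} phi_{k-1,j} rho(j)],
  phi_{k,j} = phi_{k-1,j} - phi_{kk} phi_{k-1,k-j},  j = 1..k-1.
Step k = 1:
  phi_11 = rho(1) = 0.2272.
Step k = 2:
  phi_22 = [rho(2) - phi_11 rho(1)] / [1 - phi_11 rho(1)] = [-0.2612 - (0.2272)(0.2272)] / [1 - (0.2272)(0.2272)]
         = -0.31281984 / 0.94838016 = -0.329846.
  Update: phi_21 = phi_11 - phi_22 phi_11 = 0.2272 - (-0.329846)(0.2272) = 0.302141.
Step k = 3:
  phi_33 = [rho(3) - phi_21 rho(2) - phi_22 rho(1)] / [1 - phi_21 rho(1) - phi_22 rho(2)]
    numerator   = -0.0414 - (0.302141)(-0.2612) - (-0.329846)(0.2272) = 0.11246038
    denominator = 1 - (0.302141)(0.2272) - (-0.329846)(-0.2612) = 0.84519764
  phi_33 = 0.11246038 / 0.84519764 = 0.1331.
Therefore phi_{33} = 0.1331.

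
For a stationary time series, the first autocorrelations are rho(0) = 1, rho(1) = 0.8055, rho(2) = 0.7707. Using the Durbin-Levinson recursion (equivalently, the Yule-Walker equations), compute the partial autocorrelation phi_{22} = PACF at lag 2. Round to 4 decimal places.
\phi_{22} = 0.3470

The PACF at lag k is phi_{kk}, the last component of the solution
to the Yule-Walker system G_k phi = r_k where
  (G_k)_{ij} = rho(|i - j|), (r_k)_i = rho(i), i,j = 1..k.
Equivalently, Durbin-Levinson gives phi_{kk} iteratively:
  phi_{11} = rho(1)
  phi_{kk} = [rho(k) - sum_{j=1..k-1} phi_{k-1,j} rho(k-j)]
            / [1 - sum_{j=1..k-1} phi_{k-1,j} rho(j)],
  phi_{k,j} = phi_{k-1,j} - phi_{kk} phi_{k-1,k-j},  j = 1..k-1.
Step k = 1:
  phi_11 = rho(1) = 0.8055.
Step k = 2:
  phi_22 = [rho(2) - phi_11 rho(1)] / [1 - phi_11 rho(1)] = [0.7707 - (0.8055)(0.8055)] / [1 - (0.8055)(0.8055)]
         = 0.12186975 / 0.35116975 = 0.347.
Therefore phi_{22} = 0.3470.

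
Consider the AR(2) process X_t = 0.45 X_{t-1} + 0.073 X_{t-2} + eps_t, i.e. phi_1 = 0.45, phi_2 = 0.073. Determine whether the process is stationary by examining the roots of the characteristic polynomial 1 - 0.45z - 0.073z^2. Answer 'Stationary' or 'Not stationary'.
\text{Stationary}

The AR(p) characteristic polynomial is P(z) = 1 - 0.45z - 0.073z^2.
Stationarity requires all roots to lie outside the unit circle, i.e. |z| > 1 for every root.
Set 1 + (-0.45) z + (-0.073) z^2 = 0, i.e. a z^2 + b z + c = 0 with a = -0.073, b = -0.45, c = 1.
Discriminant D = b^2 - 4ac = (-0.45)^2 - 4*(-0.073)*1 = 0.2025 - (-0.292) = 0.4945.
D >= 0, so the roots are real: z = (-b +/- sqrt(D)) / (2a) = (0.45 +/- 0.703207) / (-0.146).
  z_1 = (0.45 + 0.703207) / (-0.146) = -7.8987,   |z_1| = 7.8987.
  z_2 = (0.45 - 0.703207) / (-0.146) = 1.7343,   |z_2| = 1.7343.
Moduli of all roots: 7.8987, 1.7343.
All moduli strictly greater than 1? Yes.
Verdict: Stationary.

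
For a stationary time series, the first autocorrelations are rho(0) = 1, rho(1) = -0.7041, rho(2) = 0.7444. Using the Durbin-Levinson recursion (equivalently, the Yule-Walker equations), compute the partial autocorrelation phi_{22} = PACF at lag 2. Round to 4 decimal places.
\phi_{22} = 0.4931

The PACF at lag k is phi_{kk}, the last component of the solution
to the Yule-Walker system G_k phi = r_k where
  (G_k)_{ij} = rho(|i - j|), (r_k)_i = rho(i), i,j = 1..k.
Equivalently, Durbin-Levinson gives phi_{kk} iteratively:
  phi_{11} = rho(1)
  phi_{kk} = [rho(k) - sum_{j=1..k-1} phi_{k-1,j} rho(k-j)]
            / [1 - sum_{j=1..k-1} phi_{k-1,j} rho(j)],
  phi_{k,j} = phi_{k-1,j} - phi_{kk} phi_{k-1,k-j},  j = 1..k-1.
Step k = 1:
  phi_11 = rho(1) = -0.7041.
Step k = 2:
  phi_22 = [rho(2) - phi_11 rho(1)] / [1 - phi_11 rho(1)] = [0.7444 - (-0.7041)(-0.7041)] / [1 - (-0.7041)(-0.7041)]
         = 0.24864319 / 0.50424319 = 0.4931.
Therefore phi_{22} = 0.4931.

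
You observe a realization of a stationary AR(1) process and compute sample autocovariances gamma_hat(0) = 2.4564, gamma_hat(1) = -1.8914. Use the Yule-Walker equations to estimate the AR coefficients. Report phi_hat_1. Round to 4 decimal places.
\hat\phi_{1} = -0.7700

The Yule-Walker equations for an AR(p) process read, in matrix form,
  Gamma_p phi = r_p,   with   (Gamma_p)_{ij} = gamma(|i - j|),
                       (r_p)_i = gamma(i),   i,j = 1..p.
Substitute the sample gammas (Toeplitz matrix and right-hand side of size 1):
  Gamma_p = [[2.4564]]
  r_p     = [-1.8914]
With p = 1 this is the single equation gamma(0) phi_1 = gamma(1):
  phi_hat_1 = gamma(1) / gamma(0) = -1.8914 / 2.4564 = -0.7700.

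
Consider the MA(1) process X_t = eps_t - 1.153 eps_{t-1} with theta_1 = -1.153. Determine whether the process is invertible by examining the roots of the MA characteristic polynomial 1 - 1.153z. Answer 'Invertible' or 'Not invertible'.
\text{Not invertible}

The MA(q) characteristic polynomial is P(z) = 1 - 1.153z.
Invertibility requires all roots to lie outside the unit circle, i.e. |z| > 1 for every root.
This is linear in z: 1 + (-1.153) z = 0  =>  z = -1/(-1.153) = 0.867303,  |z| = 0.867303.
Moduli of all roots: 0.8673.
All moduli strictly greater than 1? No.
Verdict: Not invertible.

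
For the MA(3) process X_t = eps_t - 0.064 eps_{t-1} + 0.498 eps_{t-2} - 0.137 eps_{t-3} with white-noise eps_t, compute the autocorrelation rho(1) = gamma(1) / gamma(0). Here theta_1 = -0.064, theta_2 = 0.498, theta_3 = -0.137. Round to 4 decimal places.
\rho(1) = -0.1291

For an MA(q) process with theta_0 = 1, the autocovariance is
  gamma(k) = sigma^2 * sum_{i=0..q-k} theta_i * theta_{i+k},
and rho(k) = gamma(k) / gamma(0). Sigma^2 cancels.
  numerator   = (1)*(-0.064) + (-0.064)*(0.498) + (0.498)*(-0.137) = -0.164098.
  denominator = (1)^2 + (-0.064)^2 + (0.498)^2 + (-0.137)^2 = 1.270869.
  rho(1) = -0.164098 / 1.270869 = -0.1291.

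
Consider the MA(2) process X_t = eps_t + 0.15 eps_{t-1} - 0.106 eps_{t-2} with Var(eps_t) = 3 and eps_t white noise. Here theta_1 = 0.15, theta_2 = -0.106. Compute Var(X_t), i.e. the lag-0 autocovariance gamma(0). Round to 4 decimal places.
\gamma(0) = 3.1012

For an MA(q) process X_t = eps_t + sum_i theta_i eps_{t-i} with
Var(eps_t) = sigma^2, the variance is
  gamma(0) = sigma^2 * (1 + sum_i theta_i^2).
  sum_i theta_i^2 = (0.15)^2 + (-0.106)^2 = 0.0225 + 0.011236 = 0.033736.
  gamma(0) = 3 * (1 + 0.033736) = 3 * 1.033736 = 3.101208, which rounds to 3.1012.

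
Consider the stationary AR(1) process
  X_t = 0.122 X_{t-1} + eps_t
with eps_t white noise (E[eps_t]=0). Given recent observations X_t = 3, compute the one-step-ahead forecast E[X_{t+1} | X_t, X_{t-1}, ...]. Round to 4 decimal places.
E[X_{t+1} \mid \mathcal F_t] = 0.3660

For an AR(p) model X_t = c + sum_i phi_i X_{t-i} + eps_t, the
one-step-ahead conditional mean is
  E[X_{t+1} | X_t, ...] = c + sum_i phi_i X_{t+1-i}.
Substitute known values:
  E[X_{t+1} | ...] = (0.122) * (3)
                   = 0.3660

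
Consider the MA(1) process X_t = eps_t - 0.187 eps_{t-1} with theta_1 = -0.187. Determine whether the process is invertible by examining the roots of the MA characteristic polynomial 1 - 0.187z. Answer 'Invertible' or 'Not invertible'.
\text{Invertible}

The MA(q) characteristic polynomial is P(z) = 1 - 0.187z.
Invertibility requires all roots to lie outside the unit circle, i.e. |z| > 1 for every root.
This is linear in z: 1 + (-0.187) z = 0  =>  z = -1/(-0.187) = 5.347594,  |z| = 5.347594.
Moduli of all roots: 5.3476.
All moduli strictly greater than 1? Yes.
Verdict: Invertible.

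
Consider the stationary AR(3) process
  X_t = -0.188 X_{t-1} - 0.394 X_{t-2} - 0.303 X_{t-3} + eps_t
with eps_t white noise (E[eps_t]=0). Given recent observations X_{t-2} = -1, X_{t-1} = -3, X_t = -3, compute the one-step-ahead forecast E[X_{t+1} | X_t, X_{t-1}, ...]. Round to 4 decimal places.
E[X_{t+1} \mid \mathcal F_t] = 2.0490

For an AR(p) model X_t = c + sum_i phi_i X_{t-i} + eps_t, the
one-step-ahead conditional mean is
  E[X_{t+1} | X_t, ...] = c + sum_i phi_i X_{t+1-i}.
Substitute known values:
  E[X_{t+1} | ...] = (-0.188) * (-3) + (-0.394) * (-3) + (-0.303) * (-1)
                   = 2.0490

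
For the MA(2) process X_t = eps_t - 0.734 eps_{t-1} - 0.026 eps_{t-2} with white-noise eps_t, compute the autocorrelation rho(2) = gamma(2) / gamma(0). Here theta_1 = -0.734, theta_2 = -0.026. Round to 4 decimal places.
\rho(2) = -0.0169

For an MA(q) process with theta_0 = 1, the autocovariance is
  gamma(k) = sigma^2 * sum_{i=0..q-k} theta_i * theta_{i+k},
and rho(k) = gamma(k) / gamma(0). Sigma^2 cancels.
  numerator   = (1)*(-0.026) = -0.026.
  denominator = (1)^2 + (-0.734)^2 + (-0.026)^2 = 1.539432.
  rho(2) = -0.026 / 1.539432 = -0.0169.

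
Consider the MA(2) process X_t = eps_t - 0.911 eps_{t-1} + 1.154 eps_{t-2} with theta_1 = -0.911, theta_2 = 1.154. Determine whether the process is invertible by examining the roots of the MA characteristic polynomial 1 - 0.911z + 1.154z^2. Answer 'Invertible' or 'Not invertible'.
\text{Not invertible}

The MA(q) characteristic polynomial is P(z) = 1 - 0.911z + 1.154z^2.
Invertibility requires all roots to lie outside the unit circle, i.e. |z| > 1 for every root.
Set 1 + (-0.911) z + (1.154) z^2 = 0, i.e. a z^2 + b z + c = 0 with a = 1.154, b = -0.911, c = 1.
Discriminant D = b^2 - 4ac = (-0.911)^2 - 4*(1.154)*1 = 0.829921 - (4.616) = -3.786079.
D < 0, so the roots are the complex-conjugate pair z = (-b +/- i sqrt(-D)) / (2a) = 0.3947 +/- 0.8431i.
For a conjugate pair |z|^2 = z * conj(z) = (product of roots) = c/a = 1/(1.154) = 0.866551, so |z| = sqrt(0.866551) = 0.9309 for both roots.
Moduli of all roots: 0.9309, 0.9309.
All moduli strictly greater than 1? No.
Verdict: Not invertible.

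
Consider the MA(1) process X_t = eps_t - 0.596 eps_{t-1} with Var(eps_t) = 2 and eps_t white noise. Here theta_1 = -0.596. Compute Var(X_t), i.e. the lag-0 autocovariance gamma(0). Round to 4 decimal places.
\gamma(0) = 2.7104

For an MA(q) process X_t = eps_t + sum_i theta_i eps_{t-i} with
Var(eps_t) = sigma^2, the variance is
  gamma(0) = sigma^2 * (1 + sum_i theta_i^2).
  sum_i theta_i^2 = (-0.596)^2 = 0.355216.
  gamma(0) = 2 * (1 + 0.355216) = 2 * 1.355216 = 2.710432, which rounds to 2.7104.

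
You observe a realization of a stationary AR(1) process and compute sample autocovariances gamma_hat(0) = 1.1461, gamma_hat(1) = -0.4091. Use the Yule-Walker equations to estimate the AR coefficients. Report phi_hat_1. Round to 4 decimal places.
\hat\phi_{1} = -0.3569

The Yule-Walker equations for an AR(p) process read, in matrix form,
  Gamma_p phi = r_p,   with   (Gamma_p)_{ij} = gamma(|i - j|),
                       (r_p)_i = gamma(i),   i,j = 1..p.
Substitute the sample gammas (Toeplitz matrix and right-hand side of size 1):
  Gamma_p = [[1.1461]]
  r_p     = [-0.4091]
With p = 1 this is the single equation gamma(0) phi_1 = gamma(1):
  phi_hat_1 = gamma(1) / gamma(0) = -0.4091 / 1.1461 = -0.3569.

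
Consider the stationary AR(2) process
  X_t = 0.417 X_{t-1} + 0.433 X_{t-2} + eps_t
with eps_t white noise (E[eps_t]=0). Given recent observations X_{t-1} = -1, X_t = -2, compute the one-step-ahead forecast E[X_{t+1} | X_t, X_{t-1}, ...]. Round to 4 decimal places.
E[X_{t+1} \mid \mathcal F_t] = -1.2670

For an AR(p) model X_t = c + sum_i phi_i X_{t-i} + eps_t, the
one-step-ahead conditional mean is
  E[X_{t+1} | X_t, ...] = c + sum_i phi_i X_{t+1-i}.
Substitute known values:
  E[X_{t+1} | ...] = (0.417) * (-2) + (0.433) * (-1)
                   = -1.2670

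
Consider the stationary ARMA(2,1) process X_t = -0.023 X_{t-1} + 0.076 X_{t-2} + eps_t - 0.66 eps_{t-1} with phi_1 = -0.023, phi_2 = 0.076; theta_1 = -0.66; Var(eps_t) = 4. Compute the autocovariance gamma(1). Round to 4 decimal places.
\gamma(1) = -3.0043

Multiply the model equation by X_{t-k} and take expectations. With theta_0 = psi_0 = 1 and psi_j the MA(infinity) weights, this gives
  gamma(k) - sum_i phi_i gamma(k-i) = c_k,
  c_k = sigma^2 * sum_{j=k..q} theta_j psi_{j-k}   (c_k = 0 for k > q),
using gamma(-m) = gamma(m).
psi-weights needed (psi_j = theta_j + sum_i phi_i psi_{j-i}):
  psi_1 = theta_1 + phi_1 = -0.66 + (-0.023) = -0.683
Right-hand sides:
  c_0 = sigma^2 (1 + theta_1 psi_1) = 4 * (1 + (-0.66)(-0.683)) = 4 * 1.45078 = 5.80312
  c_1 = sigma^2 theta_1 = 4 * (-0.66) = -2.64
  c_2 = 0
Equations for k = 0, 1, 2 (AR order 2, c_2 = 0):
  (E0) gamma(0) = phi_1 gamma(1) + phi_2 gamma(2) + c_0
  (E1) gamma(1) = phi_1 gamma(0) + phi_2 gamma(1) + c_1
  (E2) gamma(2) = phi_1 gamma(1) + phi_2 gamma(0)
From (E1): gamma(1) = A gamma(0) + B with
  A = phi_1 / (1 - phi_2) = -0.023 / 0.924 = -0.024892,   B = c_1 / (1 - phi_2) = -2.64 / 0.924 = -2.857143.
Insert (E2) into (E0): gamma(0) (1 - phi_2^2) = phi_1 (1 + phi_2) gamma(1) + c_0.
  phi_1 (1 + phi_2) = (-0.023)(1.076) = -0.024748,   1 - phi_2^2 = 0.994224.
Replace gamma(1) by A gamma(0) + B and collect gamma(0):
  gamma(0) [0.994224 - (-0.024748)(-0.024892)] = (-0.024748)(-2.857143) + 5.80312
  gamma(0) * 0.993608 = 5.873829
  gamma(0) = 5.873829 / 0.993608 = 5.911616.
  gamma(1) = A gamma(0) + B = (-0.024892)(5.911616) + (-2.857143) = -3.004293.
Therefore gamma(1) = -3.0043 (to 4 decimal places).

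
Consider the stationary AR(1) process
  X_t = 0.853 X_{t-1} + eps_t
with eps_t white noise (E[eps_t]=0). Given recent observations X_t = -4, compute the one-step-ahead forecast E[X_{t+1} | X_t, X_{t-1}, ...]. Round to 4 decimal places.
E[X_{t+1} \mid \mathcal F_t] = -3.4120

For an AR(p) model X_t = c + sum_i phi_i X_{t-i} + eps_t, the
one-step-ahead conditional mean is
  E[X_{t+1} | X_t, ...] = c + sum_i phi_i X_{t+1-i}.
Substitute known values:
  E[X_{t+1} | ...] = (0.853) * (-4)
                   = -3.4120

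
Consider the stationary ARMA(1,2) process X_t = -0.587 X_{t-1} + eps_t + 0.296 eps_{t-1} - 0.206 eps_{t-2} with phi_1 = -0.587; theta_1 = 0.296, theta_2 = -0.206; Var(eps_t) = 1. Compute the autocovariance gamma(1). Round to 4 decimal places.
\gamma(1) = -0.2819

Multiply the model equation by X_{t-k} and take expectations. With theta_0 = psi_0 = 1 and psi_j the MA(infinity) weights, this gives
  gamma(k) - sum_i phi_i gamma(k-i) = c_k,
  c_k = sigma^2 * sum_{j=k..q} theta_j psi_{j-k}   (c_k = 0 for k > q),
using gamma(-m) = gamma(m).
psi-weights needed (psi_j = theta_j + sum_i phi_i psi_{j-i}):
  psi_1 = theta_1 + phi_1 = 0.296 + (-0.587) = -0.291
  psi_2 = theta_2 + phi_1 psi_1 = -0.206 + (-0.587)(-0.291) = -0.035183
Right-hand sides:
  c_0 = sigma^2 (1 + theta_1 psi_1 + theta_2 psi_2) = 1 * (1 + (0.296)(-0.291) + (-0.206)(-0.035183)) = 1 * 0.921112 = 0.921112
  c_1 = sigma^2 (theta_1 + theta_2 psi_1) = 1 * (0.296 + (-0.206)(-0.291)) = 0.355946
  c_2 = sigma^2 theta_2 = 1 * (-0.206) = -0.206
Equations for k = 0 and k = 1 (AR order 1):
  gamma(0) = phi_1 gamma(1) + c_0
  gamma(1) = phi_1 gamma(0) + c_1
Substituting the second into the first: gamma(0) (1 - phi_1^2) = c_0 + phi_1 c_1, so
  gamma(0) = (c_0 + phi_1 c_1) / (1 - phi_1^2) = (0.921112 + (-0.587)(0.355946)) / (1 - (-0.587)^2) = 0.712171 / 0.655431 = 1.08657.
  gamma(1) = phi_1 gamma(0) + c_1 = (-0.587)(1.08657) + (0.355946) = -0.28187.
Therefore gamma(1) = -0.2819 (to 4 decimal places).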